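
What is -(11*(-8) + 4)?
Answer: 84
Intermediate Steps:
-(11*(-8) + 4) = -(-88 + 4) = -1*(-84) = 84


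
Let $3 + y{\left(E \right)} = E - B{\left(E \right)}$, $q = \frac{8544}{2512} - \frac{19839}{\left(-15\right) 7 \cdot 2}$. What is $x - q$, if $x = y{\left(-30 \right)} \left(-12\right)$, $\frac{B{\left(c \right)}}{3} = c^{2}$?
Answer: $\frac{359352419}{10990} \approx 32698.0$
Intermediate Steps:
$B{\left(c \right)} = 3 c^{2}$
$q = \frac{1075621}{10990}$ ($q = 8544 \cdot \frac{1}{2512} - \frac{19839}{\left(-105\right) 2} = \frac{534}{157} - \frac{19839}{-210} = \frac{534}{157} - - \frac{6613}{70} = \frac{534}{157} + \frac{6613}{70} = \frac{1075621}{10990} \approx 97.873$)
$y{\left(E \right)} = -3 + E - 3 E^{2}$ ($y{\left(E \right)} = -3 + \left(E - 3 E^{2}\right) = -3 - \left(- E + 3 E^{2}\right) = -3 + E - 3 E^{2}$)
$x = 32796$ ($x = \left(-3 - 30 - 3 \left(-30\right)^{2}\right) \left(-12\right) = \left(-3 - 30 - 2700\right) \left(-12\right) = \left(-2733\right) \left(-12\right) = 32796$)
$x - q = 32796 - \frac{1075621}{10990} = \frac{359352419}{10990}$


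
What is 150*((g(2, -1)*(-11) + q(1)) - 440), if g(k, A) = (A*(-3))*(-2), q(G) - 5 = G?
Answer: -55200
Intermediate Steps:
q(G) = 5 + G
g(k, A) = 6*A (g(k, A) = -3*A*(-2) = 6*A)
150*((g(2, -1)*(-11) + q(1)) - 440) = 150*(((6*(-1))*(-11) + (5 + 1)) - 440) = 150*((-6*(-11) + 6) - 440) = 150*((66 + 6) - 440) = 150*(72 - 440) = 150*(-368) = -55200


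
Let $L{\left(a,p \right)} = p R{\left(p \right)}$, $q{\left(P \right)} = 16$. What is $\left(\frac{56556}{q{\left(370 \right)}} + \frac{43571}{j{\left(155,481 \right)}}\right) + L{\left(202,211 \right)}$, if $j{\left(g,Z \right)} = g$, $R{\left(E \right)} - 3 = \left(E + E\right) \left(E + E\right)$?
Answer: $\frac{23299707169}{620} \approx 3.758 \cdot 10^{7}$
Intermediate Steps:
$R{\left(E \right)} = 3 + 4 E^{2}$ ($R{\left(E \right)} = 3 + \left(E + E\right) \left(E + E\right) = 3 + 2 E 2 E = 3 + 4 E^{2}$)
$L{\left(a,p \right)} = p \left(3 + 4 p^{2}\right)$
$\left(\frac{56556}{q{\left(370 \right)}} + \frac{43571}{j{\left(155,481 \right)}}\right) + L{\left(202,211 \right)} = \left(\frac{56556}{16} + \frac{43571}{155}\right) + 211 \left(3 + 4 \cdot 211^{2}\right) = \left(56556 \cdot \frac{1}{16} + 43571 \cdot \frac{1}{155}\right) + 211 \left(3 + 4 \cdot 44521\right) = \left(\frac{14139}{4} + \frac{43571}{155}\right) + 211 \left(3 + 178084\right) = \frac{2365829}{620} + 211 \cdot 178087 = \frac{2365829}{620} + 37576357 = \frac{23299707169}{620}$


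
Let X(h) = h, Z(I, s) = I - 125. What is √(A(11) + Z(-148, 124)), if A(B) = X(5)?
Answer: 2*I*√67 ≈ 16.371*I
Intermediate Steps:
Z(I, s) = -125 + I
A(B) = 5
√(A(11) + Z(-148, 124)) = √(5 + (-125 - 148)) = √(5 - 273) = √(-268) = 2*I*√67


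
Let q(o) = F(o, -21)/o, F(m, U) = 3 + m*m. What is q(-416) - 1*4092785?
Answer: -1702771619/416 ≈ -4.0932e+6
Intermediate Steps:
F(m, U) = 3 + m²
q(o) = (3 + o²)/o
q(-416) - 1*4092785 = (-416 + 3/(-416)) - 1*4092785 = (-416 + 3*(-1/416)) - 4092785 = (-416 - 3/416) - 4092785 = -173059/416 - 4092785 = -1702771619/416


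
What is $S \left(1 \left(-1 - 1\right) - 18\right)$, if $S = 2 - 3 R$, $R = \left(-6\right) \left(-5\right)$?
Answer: $1760$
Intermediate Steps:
$R = 30$
$S = -88$ ($S = 2 - 90 = -88$)
$S \left(1 \left(-1 - 1\right) - 18\right) = - 88 \left(1 \left(-1 - 1\right) - 18\right) = - 88 \left(1 \left(-2\right) - 18\right) = - 88 \left(-2 - 18\right) = \left(-88\right) \left(-20\right) = 1760$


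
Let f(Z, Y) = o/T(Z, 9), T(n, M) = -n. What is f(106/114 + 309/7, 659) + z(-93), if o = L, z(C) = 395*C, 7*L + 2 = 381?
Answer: -660663843/17984 ≈ -36736.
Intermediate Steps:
L = 379/7 (L = -2/7 + (⅐)*381 = -2/7 + 381/7 = 379/7 ≈ 54.143)
o = 379/7 ≈ 54.143
f(Z, Y) = -379/(7*Z) (f(Z, Y) = 379/(7*((-Z))) = 379*(-1/Z)/7 = -379/(7*Z))
f(106/114 + 309/7, 659) + z(-93) = -379/(7*(106/114 + 309/7)) + 395*(-93) = -379/(7*(106*(1/114) + 309*(⅐))) - 36735 = -379/(7*(53/57 + 309/7)) - 36735 = -379/(7*17984/399) - 36735 = -379/7*399/17984 - 36735 = -21603/17984 - 36735 = -660663843/17984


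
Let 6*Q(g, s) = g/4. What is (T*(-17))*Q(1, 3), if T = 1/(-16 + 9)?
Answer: 17/168 ≈ 0.10119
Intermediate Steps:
Q(g, s) = g/24 (Q(g, s) = (g/4)/6 = g/24)
T = -⅐ (T = 1/(-7) = -⅐ ≈ -0.14286)
(T*(-17))*Q(1, 3) = (-⅐*(-17))*((1/24)*1) = (17/7)*(1/24) = 17/168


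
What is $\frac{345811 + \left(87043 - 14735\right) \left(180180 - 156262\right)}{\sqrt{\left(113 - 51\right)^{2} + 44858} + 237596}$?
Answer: $\frac{205497796716890}{28225905257} - \frac{1729808555 \sqrt{48702}}{56451810514} \approx 7273.7$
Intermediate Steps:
$\frac{345811 + \left(87043 - 14735\right) \left(180180 - 156262\right)}{\sqrt{\left(113 - 51\right)^{2} + 44858} + 237596} = \frac{345811 + 72308 \cdot 23918}{\sqrt{62^{2} + 44858} + 237596} = \frac{345811 + 1729462744}{\sqrt{3844 + 44858} + 237596} = \frac{1729808555}{\sqrt{48702} + 237596} = \frac{1729808555}{237596 + \sqrt{48702}}$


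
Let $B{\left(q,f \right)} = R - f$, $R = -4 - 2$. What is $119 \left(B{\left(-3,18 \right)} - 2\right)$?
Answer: $-3094$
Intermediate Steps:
$R = -6$
$B{\left(q,f \right)} = -6 - f$
$119 \left(B{\left(-3,18 \right)} - 2\right) = 119 \left(\left(-6 - 18\right) - 2\right) = 119 \left(-24 - 2\right) = 119 \left(-26\right) = -3094$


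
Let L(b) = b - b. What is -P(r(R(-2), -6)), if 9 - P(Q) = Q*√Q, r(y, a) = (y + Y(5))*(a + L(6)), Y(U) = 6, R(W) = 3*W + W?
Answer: -9 + 24*√3 ≈ 32.569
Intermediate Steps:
L(b) = 0
R(W) = 4*W
r(y, a) = a*(6 + y) (r(y, a) = (y + 6)*(a + 0) = (6 + y)*a = a*(6 + y))
P(Q) = 9 - Q^(3/2) (P(Q) = 9 - Q*√Q = 9 - Q^(3/2))
-P(r(R(-2), -6)) = -(9 - (-6*(6 + 4*(-2)))^(3/2)) = -(9 - (-6*(6 - 8))^(3/2)) = -(9 - (-6*(-2))^(3/2)) = -(9 - 12^(3/2)) = -(9 - 24*√3) = -9 + 24*√3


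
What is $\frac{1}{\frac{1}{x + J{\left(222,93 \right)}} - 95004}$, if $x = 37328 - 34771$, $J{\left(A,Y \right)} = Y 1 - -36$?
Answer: $- \frac{2686}{255180743} \approx -1.0526 \cdot 10^{-5}$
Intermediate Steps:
$J{\left(A,Y \right)} = 36 + Y$ ($J{\left(A,Y \right)} = Y + 36 = 36 + Y$)
$x = 2557$
$\frac{1}{\frac{1}{x + J{\left(222,93 \right)}} - 95004} = \frac{1}{\frac{1}{2557 + \left(36 + 93\right)} - 95004} = \frac{1}{\frac{1}{2557 + 129} - 95004} = \frac{1}{\frac{1}{2686} - 95004} = \frac{1}{- \frac{255180743}{2686}} = - \frac{2686}{255180743}$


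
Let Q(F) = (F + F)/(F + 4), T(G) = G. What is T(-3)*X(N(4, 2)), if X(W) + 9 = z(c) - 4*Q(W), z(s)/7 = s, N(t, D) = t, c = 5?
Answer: -66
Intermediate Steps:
Q(F) = 2*F/(4 + F) (Q(F) = (2*F)/(4 + F) = 2*F/(4 + F))
z(s) = 7*s
X(W) = 26 - 8*W/(4 + W) (X(W) = -9 + (7*5 - 8*W/(4 + W)) = -9 + (35 - 8*W/(4 + W)) = 26 - 8*W/(4 + W))
T(-3)*X(N(4, 2)) = -6*(52 + 9*4)/(4 + 4) = -6*(52 + 36)/8 = -6*88/8 = -3*22 = -66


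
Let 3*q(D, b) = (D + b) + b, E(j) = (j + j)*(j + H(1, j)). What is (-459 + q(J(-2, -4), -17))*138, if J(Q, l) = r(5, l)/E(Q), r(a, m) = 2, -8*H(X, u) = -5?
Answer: -713782/11 ≈ -64889.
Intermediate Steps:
H(X, u) = 5/8 (H(X, u) = -⅛*(-5) = 5/8)
E(j) = 2*j*(5/8 + j) (E(j) = (j + j)*(j + 5/8) = (2*j)*(5/8 + j) = 2*j*(5/8 + j))
J(Q, l) = 8/(Q*(5 + 8*Q)) (J(Q, l) = 2/((Q*(5 + 8*Q)/4)) = 2*(4/(Q*(5 + 8*Q))) = 8/(Q*(5 + 8*Q)))
q(D, b) = D/3 + 2*b/3 (q(D, b) = ((D + b) + b)/3 = (D + 2*b)/3 = D/3 + 2*b/3)
(-459 + q(J(-2, -4), -17))*138 = (-459 + ((8/(-2*(5 + 8*(-2))))/3 + (⅔)*(-17)))*138 = (-459 + ((8*(-½)/(5 - 16))/3 - 34/3))*138 = (-459 + ((8*(-½)/(-11))/3 - 34/3))*138 = (-459 + ((8*(-½)*(-1/11))/3 - 34/3))*138 = (-459 + ((⅓)*(4/11) - 34/3))*138 = (-459 + (4/33 - 34/3))*138 = (-459 - 370/33)*138 = -15517/33*138 = -713782/11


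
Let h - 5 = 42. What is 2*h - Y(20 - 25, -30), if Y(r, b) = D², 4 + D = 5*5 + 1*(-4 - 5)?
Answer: -50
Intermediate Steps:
h = 47 (h = 5 + 42 = 47)
D = 12 (D = -4 + (5*5 + 1*(-4 - 5)) = -4 + (25 + 1*(-9)) = -4 + (25 - 9) = -4 + 16 = 12)
Y(r, b) = 144 (Y(r, b) = 12² = 144)
2*h - Y(20 - 25, -30) = 2*47 - 1*144 = 94 - 144 = -50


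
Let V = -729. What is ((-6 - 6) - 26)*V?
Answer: 27702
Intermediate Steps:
((-6 - 6) - 26)*V = ((-6 - 6) - 26)*(-729) = (-12 - 26)*(-729) = -38*(-729) = 27702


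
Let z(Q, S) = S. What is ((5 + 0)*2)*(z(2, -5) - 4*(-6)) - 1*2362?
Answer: -2172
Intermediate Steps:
((5 + 0)*2)*(z(2, -5) - 4*(-6)) - 1*2362 = ((5 + 0)*2)*(-5 - 4*(-6)) - 1*2362 = (5*2)*(-5 + 24) - 2362 = 10*19 - 2362 = 190 - 2362 = -2172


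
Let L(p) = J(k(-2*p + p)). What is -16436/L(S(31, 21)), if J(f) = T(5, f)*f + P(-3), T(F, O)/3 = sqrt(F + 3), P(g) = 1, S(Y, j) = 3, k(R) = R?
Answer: 16436/647 + 295848*sqrt(2)/647 ≈ 672.07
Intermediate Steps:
T(F, O) = 3*sqrt(3 + F) (T(F, O) = 3*sqrt(F + 3) = 3*sqrt(3 + F))
J(f) = 1 + 6*f*sqrt(2) (J(f) = (3*sqrt(3 + 5))*f + 1 = (3*sqrt(8))*f + 1 = (3*(2*sqrt(2)))*f + 1 = (6*sqrt(2))*f + 1 = 6*f*sqrt(2) + 1 = 1 + 6*f*sqrt(2))
L(p) = 1 - 6*p*sqrt(2) (L(p) = 1 + 6*(-2*p + p)*sqrt(2) = 1 + 6*(-p)*sqrt(2) = 1 - 6*p*sqrt(2))
-16436/L(S(31, 21)) = -16436/(1 - 6*3*sqrt(2)) = -16436/(1 - 18*sqrt(2))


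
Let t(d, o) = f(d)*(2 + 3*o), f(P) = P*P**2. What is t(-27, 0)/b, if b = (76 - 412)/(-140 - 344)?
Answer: -793881/14 ≈ -56706.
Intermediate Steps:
b = 84/121 (b = -336/(-484) = -336*(-1/484) = 84/121 ≈ 0.69421)
f(P) = P**3
t(d, o) = d**3*(2 + 3*o)
t(-27, 0)/b = ((-27)**3*(2 + 3*0))/(84/121) = -19683*(2 + 0)*(121/84) = -19683*2*(121/84) = -39366*121/84 = -793881/14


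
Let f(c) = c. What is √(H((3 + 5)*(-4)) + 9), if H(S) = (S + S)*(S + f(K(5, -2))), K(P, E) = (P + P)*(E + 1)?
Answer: √2697 ≈ 51.933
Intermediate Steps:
K(P, E) = 2*P*(1 + E) (K(P, E) = (2*P)*(1 + E) = 2*P*(1 + E))
H(S) = 2*S*(-10 + S) (H(S) = (S + S)*(S + 2*5*(1 - 2)) = (2*S)*(S + 2*5*(-1)) = (2*S)*(S - 10) = (2*S)*(-10 + S) = 2*S*(-10 + S))
√(H((3 + 5)*(-4)) + 9) = √(2*((3 + 5)*(-4))*(-10 + (3 + 5)*(-4)) + 9) = √(2*(8*(-4))*(-10 + 8*(-4)) + 9) = √(2*(-32)*(-10 - 32) + 9) = √(2*(-32)*(-42) + 9) = √(2688 + 9) = √2697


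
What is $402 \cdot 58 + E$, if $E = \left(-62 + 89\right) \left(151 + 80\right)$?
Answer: $29553$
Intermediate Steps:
$E = 6237$ ($E = 27 \cdot 231 = 6237$)
$402 \cdot 58 + E = 402 \cdot 58 + 6237 = 23316 + 6237 = 29553$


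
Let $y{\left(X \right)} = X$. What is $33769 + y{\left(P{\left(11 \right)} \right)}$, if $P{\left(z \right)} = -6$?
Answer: $33763$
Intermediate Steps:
$33769 + y{\left(P{\left(11 \right)} \right)} = 33769 - 6 = 33763$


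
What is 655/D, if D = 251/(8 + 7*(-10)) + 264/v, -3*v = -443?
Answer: -17990230/62089 ≈ -289.75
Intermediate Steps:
v = 443/3 (v = -1/3*(-443) = 443/3 ≈ 147.67)
D = -62089/27466 (D = 251/(8 + 7*(-10)) + 264/(443/3) = 251/(8 - 70) + 264*(3/443) = 251/(-62) + 792/443 = 251*(-1/62) + 792/443 = -251/62 + 792/443 = -62089/27466 ≈ -2.2606)
655/D = 655/(-62089/27466) = 655*(-27466/62089) = -17990230/62089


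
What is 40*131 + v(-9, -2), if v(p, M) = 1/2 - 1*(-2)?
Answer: 10485/2 ≈ 5242.5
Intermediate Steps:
v(p, M) = 5/2 (v(p, M) = 1/2 + 2 = 5/2)
40*131 + v(-9, -2) = 40*131 + 5/2 = 5240 + 5/2 = 10485/2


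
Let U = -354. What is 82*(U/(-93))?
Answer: 9676/31 ≈ 312.13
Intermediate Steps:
82*(U/(-93)) = 82*(-354/(-93)) = 82*(-354*(-1/93)) = 82*(118/31) = 9676/31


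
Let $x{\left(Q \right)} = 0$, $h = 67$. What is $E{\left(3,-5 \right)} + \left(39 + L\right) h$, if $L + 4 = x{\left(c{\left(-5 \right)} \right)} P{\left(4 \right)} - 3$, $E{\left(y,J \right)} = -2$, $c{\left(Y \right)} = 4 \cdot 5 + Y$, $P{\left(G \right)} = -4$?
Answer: $2142$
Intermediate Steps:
$c{\left(Y \right)} = 20 + Y$
$L = -7$ ($L = -4 + \left(0 \left(-4\right) - 3\right) = -4 + \left(0 - 3\right) = -4 - 3 = -7$)
$E{\left(3,-5 \right)} + \left(39 + L\right) h = -2 + \left(39 - 7\right) 67 = -2 + 32 \cdot 67 = -2 + 2144 = 2142$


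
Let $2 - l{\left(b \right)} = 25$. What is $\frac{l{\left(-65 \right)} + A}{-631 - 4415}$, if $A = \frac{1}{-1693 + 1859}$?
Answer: $\frac{3817}{837636} \approx 0.0045569$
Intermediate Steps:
$l{\left(b \right)} = -23$ ($l{\left(b \right)} = 2 - 25 = -23$)
$A = \frac{1}{166} \approx 0.0060241$
$\frac{l{\left(-65 \right)} + A}{-631 - 4415} = \frac{-23 + \frac{1}{166}}{-631 - 4415} = - \frac{3817}{166 \left(-5046\right)} = \left(- \frac{3817}{166}\right) \left(- \frac{1}{5046}\right) = \frac{3817}{837636}$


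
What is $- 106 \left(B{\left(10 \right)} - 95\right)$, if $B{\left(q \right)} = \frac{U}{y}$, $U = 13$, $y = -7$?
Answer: $\frac{71868}{7} \approx 10267.0$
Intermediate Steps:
$B{\left(q \right)} = - \frac{13}{7}$ ($B{\left(q \right)} = \frac{13}{-7} = 13 \left(- \frac{1}{7}\right) = - \frac{13}{7}$)
$- 106 \left(B{\left(10 \right)} - 95\right) = - 106 \left(- \frac{13}{7} - 95\right) = \left(-106\right) \left(- \frac{678}{7}\right) = \frac{71868}{7}$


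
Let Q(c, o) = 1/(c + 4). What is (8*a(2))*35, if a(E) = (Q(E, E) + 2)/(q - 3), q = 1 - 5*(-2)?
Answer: 455/6 ≈ 75.833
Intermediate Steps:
Q(c, o) = 1/(4 + c)
q = 11 (q = 1 + 10 = 11)
a(E) = ¼ + 1/(8*(4 + E)) (a(E) = (1/(4 + E) + 2)/(11 - 3) = (2 + 1/(4 + E))/8 = (2 + 1/(4 + E))*(⅛) = ¼ + 1/(8*(4 + E)))
(8*a(2))*35 = (8*((9 + 2*2)/(8*(4 + 2))))*35 = (8*((⅛)*(9 + 4)/6))*35 = (8*((⅛)*(⅙)*13))*35 = (8*(13/48))*35 = (13/6)*35 = 455/6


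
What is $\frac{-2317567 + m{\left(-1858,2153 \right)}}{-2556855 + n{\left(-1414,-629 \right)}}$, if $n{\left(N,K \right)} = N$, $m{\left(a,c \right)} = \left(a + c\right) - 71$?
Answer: $\frac{331049}{365467} \approx 0.90582$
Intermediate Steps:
$m{\left(a,c \right)} = -71 + a + c$
$\frac{-2317567 + m{\left(-1858,2153 \right)}}{-2556855 + n{\left(-1414,-629 \right)}} = \frac{-2317567 - -224}{-2556855 - 1414} = \frac{-2317567 + 224}{-2558269} = \left(-2317343\right) \left(- \frac{1}{2558269}\right) = \frac{331049}{365467}$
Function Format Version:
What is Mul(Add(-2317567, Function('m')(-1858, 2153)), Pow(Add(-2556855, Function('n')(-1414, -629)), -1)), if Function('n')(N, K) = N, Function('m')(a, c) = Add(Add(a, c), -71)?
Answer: Rational(331049, 365467) ≈ 0.90582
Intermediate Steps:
Function('m')(a, c) = Add(-71, a, c)
Mul(Add(-2317567, Function('m')(-1858, 2153)), Pow(Add(-2556855, Function('n')(-1414, -629)), -1)) = Mul(Add(-2317567, Add(-71, -1858, 2153)), Pow(Add(-2556855, -1414), -1)) = Mul(Add(-2317567, 224), Pow(-2558269, -1)) = Mul(-2317343, Rational(-1, 2558269)) = Rational(331049, 365467)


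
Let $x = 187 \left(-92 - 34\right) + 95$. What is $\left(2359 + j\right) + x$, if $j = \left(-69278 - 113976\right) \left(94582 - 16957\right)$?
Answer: $-14225112858$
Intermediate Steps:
$j = -14225091750$ ($j = \left(-183254\right) 77625 = -14225091750$)
$x = -23467$ ($x = 187 \left(-126\right) + 95 = -23562 + 95 = -23467$)
$\left(2359 + j\right) + x = \left(2359 - 14225091750\right) - 23467 = -14225089391 - 23467 = -14225112858$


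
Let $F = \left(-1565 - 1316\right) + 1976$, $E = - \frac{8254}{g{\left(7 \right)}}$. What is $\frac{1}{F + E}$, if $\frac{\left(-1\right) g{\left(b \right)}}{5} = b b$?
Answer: $- \frac{245}{213471} \approx -0.0011477$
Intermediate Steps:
$g{\left(b \right)} = - 5 b^{2}$ ($g{\left(b \right)} = - 5 b b = - 5 b^{2}$)
$E = \frac{8254}{245}$ ($E = - \frac{8254}{\left(-5\right) 7^{2}} = - \frac{8254}{\left(-5\right) 49} = - \frac{8254}{-245} = \left(-8254\right) \left(- \frac{1}{245}\right) = \frac{8254}{245} \approx 33.69$)
$F = -905$ ($F = -2881 + 1976 = -905$)
$\frac{1}{F + E} = \frac{1}{-905 + \frac{8254}{245}} = \frac{1}{- \frac{213471}{245}} = - \frac{245}{213471}$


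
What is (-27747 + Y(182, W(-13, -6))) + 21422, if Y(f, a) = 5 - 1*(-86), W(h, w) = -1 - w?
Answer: -6234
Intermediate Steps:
Y(f, a) = 91 (Y(f, a) = 5 + 86 = 91)
(-27747 + Y(182, W(-13, -6))) + 21422 = (-27747 + 91) + 21422 = -27656 + 21422 = -6234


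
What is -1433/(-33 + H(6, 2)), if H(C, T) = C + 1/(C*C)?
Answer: 51588/971 ≈ 53.129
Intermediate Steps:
H(C, T) = C + C⁻² (H(C, T) = C + 1/(C²) = C + C⁻²)
-1433/(-33 + H(6, 2)) = -1433/(-33 + (6 + 6⁻²)) = -1433/(-33 + (6 + 1/36)) = -1433/(-33 + 217/36) = -1433/(-971/36) = -1433*(-36/971) = 51588/971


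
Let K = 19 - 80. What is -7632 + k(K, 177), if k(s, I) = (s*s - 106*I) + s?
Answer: -22734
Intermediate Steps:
K = -61
k(s, I) = s + s**2 - 106*I (k(s, I) = (s**2 - 106*I) + s = s + s**2 - 106*I)
-7632 + k(K, 177) = -7632 + (-61 + (-61)**2 - 106*177) = -7632 + (-61 + 3721 - 18762) = -7632 - 15102 = -22734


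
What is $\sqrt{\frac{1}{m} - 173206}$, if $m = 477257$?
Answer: $\frac{i \sqrt{39451865714273837}}{477257} \approx 416.18 i$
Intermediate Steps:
$\sqrt{\frac{1}{m} - 173206} = \sqrt{\frac{1}{477257} - 173206} = \sqrt{- \frac{82663775941}{477257}} = \frac{i \sqrt{39451865714273837}}{477257}$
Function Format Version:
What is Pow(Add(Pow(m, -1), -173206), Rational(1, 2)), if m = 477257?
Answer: Mul(Rational(1, 477257), I, Pow(39451865714273837, Rational(1, 2))) ≈ Mul(416.18, I)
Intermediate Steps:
Pow(Add(Pow(m, -1), -173206), Rational(1, 2)) = Pow(Add(Pow(477257, -1), -173206), Rational(1, 2)) = Pow(Add(Rational(1, 477257), -173206), Rational(1, 2)) = Pow(Rational(-82663775941, 477257), Rational(1, 2)) = Mul(Rational(1, 477257), I, Pow(39451865714273837, Rational(1, 2)))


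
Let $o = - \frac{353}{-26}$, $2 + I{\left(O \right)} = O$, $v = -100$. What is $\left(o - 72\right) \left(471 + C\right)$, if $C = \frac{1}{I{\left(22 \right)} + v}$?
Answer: $- \frac{57234401}{2080} \approx -27517.0$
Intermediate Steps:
$I{\left(O \right)} = -2 + O$
$o = \frac{353}{26}$ ($o = \left(-353\right) \left(- \frac{1}{26}\right) = \frac{353}{26} \approx 13.577$)
$C = - \frac{1}{80}$ ($C = \frac{1}{\left(-2 + 22\right) - 100} = \frac{1}{20 - 100} = \frac{1}{-80} = - \frac{1}{80} \approx -0.0125$)
$\left(o - 72\right) \left(471 + C\right) = \left(\frac{353}{26} - 72\right) \left(471 - \frac{1}{80}\right) = \left(- \frac{1519}{26}\right) \frac{37679}{80} = - \frac{57234401}{2080}$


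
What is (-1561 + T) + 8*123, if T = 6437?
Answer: 5860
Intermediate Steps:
(-1561 + T) + 8*123 = (-1561 + 6437) + 8*123 = 4876 + 984 = 5860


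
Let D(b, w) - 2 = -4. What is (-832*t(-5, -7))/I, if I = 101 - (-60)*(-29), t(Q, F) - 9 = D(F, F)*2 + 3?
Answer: 6656/1639 ≈ 4.0610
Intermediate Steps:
D(b, w) = -2 (D(b, w) = 2 - 4 = -2)
t(Q, F) = 8 (t(Q, F) = 9 + (-2*2 + 3) = 9 + (-4 + 3) = 9 - 1 = 8)
I = -1639 (I = 101 - 20*87 = 101 - 1740 = -1639)
(-832*t(-5, -7))/I = -832*8/(-1639) = -6656*(-1/1639) = 6656/1639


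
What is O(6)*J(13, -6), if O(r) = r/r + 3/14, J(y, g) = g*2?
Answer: -102/7 ≈ -14.571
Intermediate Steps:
J(y, g) = 2*g
O(r) = 17/14 (O(r) = 1 + 3*(1/14) = 1 + 3/14 = 17/14)
O(6)*J(13, -6) = 17*(2*(-6))/14 = (17/14)*(-12) = -102/7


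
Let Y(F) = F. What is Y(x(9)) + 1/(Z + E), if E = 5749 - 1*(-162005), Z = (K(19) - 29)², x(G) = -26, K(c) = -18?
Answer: -4419037/169963 ≈ -26.000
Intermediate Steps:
Z = 2209 (Z = (-18 - 29)² = (-47)² = 2209)
E = 167754 (E = 5749 + 162005 = 167754)
Y(x(9)) + 1/(Z + E) = -26 + 1/(2209 + 167754) = -26 + 1/169963 = -4419037/169963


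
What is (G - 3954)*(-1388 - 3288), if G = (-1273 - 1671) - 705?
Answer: 35551628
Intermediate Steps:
G = -3649 (G = -2944 - 705 = -3649)
(G - 3954)*(-1388 - 3288) = (-3649 - 3954)*(-1388 - 3288) = -7603*(-4676) = 35551628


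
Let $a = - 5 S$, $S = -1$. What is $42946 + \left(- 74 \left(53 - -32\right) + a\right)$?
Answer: $36661$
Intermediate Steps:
$a = 5$ ($a = \left(-5\right) \left(-1\right) = 5$)
$42946 + \left(- 74 \left(53 - -32\right) + a\right) = 42946 + \left(- 74 \left(53 - -32\right) + 5\right) = 42946 + \left(- 74 \left(53 + 32\right) + 5\right) = 42946 + \left(\left(-74\right) 85 + 5\right) = 42946 + \left(-6290 + 5\right) = 42946 - 6285 = 36661$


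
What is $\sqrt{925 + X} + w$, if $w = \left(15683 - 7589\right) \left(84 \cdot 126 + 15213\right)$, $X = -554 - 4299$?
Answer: $208800918 + 2 i \sqrt{982} \approx 2.088 \cdot 10^{8} + 62.674 i$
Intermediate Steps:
$X = -4853$
$w = 208800918$ ($w = 8094 \left(10584 + 15213\right) = 8094 \cdot 25797 = 208800918$)
$\sqrt{925 + X} + w = \sqrt{925 - 4853} + 208800918 = \sqrt{-3928} + 208800918 = 2 i \sqrt{982} + 208800918 = 208800918 + 2 i \sqrt{982}$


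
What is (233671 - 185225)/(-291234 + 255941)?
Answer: -48446/35293 ≈ -1.3727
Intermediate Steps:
(233671 - 185225)/(-291234 + 255941) = 48446/(-35293) = 48446*(-1/35293) = -48446/35293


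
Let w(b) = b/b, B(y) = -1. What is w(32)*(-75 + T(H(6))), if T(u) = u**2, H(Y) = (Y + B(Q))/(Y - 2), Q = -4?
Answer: -1175/16 ≈ -73.438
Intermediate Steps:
w(b) = 1
H(Y) = (-1 + Y)/(-2 + Y) (H(Y) = (Y - 1)/(Y - 2) = (-1 + Y)/(-2 + Y))
w(32)*(-75 + T(H(6))) = 1*(-75 + ((-1 + 6)/(-2 + 6))**2) = 1*(-75 + (5/4)**2) = 1*(-75 + 25/16) = 1*(-1175/16) = -1175/16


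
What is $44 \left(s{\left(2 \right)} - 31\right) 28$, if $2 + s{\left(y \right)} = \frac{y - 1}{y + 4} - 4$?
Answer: $- \frac{136136}{3} \approx -45379.0$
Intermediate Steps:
$s{\left(y \right)} = -6 + \frac{-1 + y}{4 + y}$ ($s{\left(y \right)} = -2 + \left(\frac{y - 1}{y + 4} - 4\right) = -2 + \left(\frac{-1 + y}{4 + y} - 4\right) = -2 + \left(-4 + \frac{-1 + y}{4 + y}\right) = -6 + \frac{-1 + y}{4 + y}$)
$44 \left(s{\left(2 \right)} - 31\right) 28 = 44 \left(\frac{5 \left(-5 - 2\right)}{4 + 2} - 31\right) 28 = 44 \left(\frac{5 \left(-5 - 2\right)}{6} - 31\right) 28 = 44 \left(5 \cdot \frac{1}{6} \left(-7\right) - 31\right) 28 = 44 \left(- \frac{35}{6} - 31\right) 28 = 44 \left(- \frac{221}{6}\right) 28 = \left(- \frac{4862}{3}\right) 28 = - \frac{136136}{3}$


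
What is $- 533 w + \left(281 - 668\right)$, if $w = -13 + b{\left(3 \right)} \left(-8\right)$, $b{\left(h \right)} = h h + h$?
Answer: $57710$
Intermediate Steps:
$b{\left(h \right)} = h + h^{2}$ ($b{\left(h \right)} = h^{2} + h = h + h^{2}$)
$w = -109$ ($w = -13 + 3 \left(1 + 3\right) \left(-8\right) = -13 + 3 \cdot 4 \left(-8\right) = -13 + 12 \left(-8\right) = -13 - 96 = -109$)
$- 533 w + \left(281 - 668\right) = \left(-533\right) \left(-109\right) + \left(281 - 668\right) = 58097 - 387 = 57710$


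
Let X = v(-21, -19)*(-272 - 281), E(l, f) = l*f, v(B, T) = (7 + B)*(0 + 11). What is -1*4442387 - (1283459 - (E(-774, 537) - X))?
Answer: -6226646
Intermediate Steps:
v(B, T) = 77 + 11*B (v(B, T) = (7 + B)*11 = 77 + 11*B)
E(l, f) = f*l
X = 85162 (X = (77 + 11*(-21))*(-272 - 281) = (77 - 231)*(-553) = -154*(-553) = 85162)
-1*4442387 - (1283459 - (E(-774, 537) - X)) = -1*4442387 - (1283459 - (537*(-774) - 1*85162)) = -4442387 - (1283459 - (-415638 - 85162)) = -4442387 - (1283459 - 1*(-500800)) = -4442387 - (1283459 + 500800) = -4442387 - 1*1784259 = -4442387 - 1784259 = -6226646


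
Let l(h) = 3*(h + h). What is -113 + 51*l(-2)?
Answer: -725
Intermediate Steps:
l(h) = 6*h (l(h) = 3*(2*h) = 6*h)
-113 + 51*l(-2) = -113 + 51*(6*(-2)) = -113 + 51*(-12) = -113 - 612 = -725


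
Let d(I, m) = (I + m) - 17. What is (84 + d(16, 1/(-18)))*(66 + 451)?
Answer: 771881/18 ≈ 42882.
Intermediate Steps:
d(I, m) = -17 + I + m
(84 + d(16, 1/(-18)))*(66 + 451) = (84 + (-17 + 16 + 1/(-18)))*(66 + 451) = (84 + (-17 + 16 - 1/18))*517 = (84 - 19/18)*517 = (1493/18)*517 = 771881/18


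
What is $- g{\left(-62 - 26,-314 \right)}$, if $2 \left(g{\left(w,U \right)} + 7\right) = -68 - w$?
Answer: $-3$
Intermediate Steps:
$g{\left(w,U \right)} = -41 - \frac{w}{2}$ ($g{\left(w,U \right)} = -7 + \frac{-68 - w}{2} = -7 - \left(34 + \frac{w}{2}\right) = -41 - \frac{w}{2}$)
$- g{\left(-62 - 26,-314 \right)} = - (-41 - \frac{-62 - 26}{2}) = - (-41 - -44) = - (-41 + 44) = \left(-1\right) 3 = -3$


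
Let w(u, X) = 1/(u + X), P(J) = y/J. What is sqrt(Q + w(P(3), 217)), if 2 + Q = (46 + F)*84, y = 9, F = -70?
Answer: I*sqrt(24417745)/110 ≈ 44.922*I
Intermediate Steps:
P(J) = 9/J
w(u, X) = 1/(X + u)
Q = -2018 (Q = -2 + (46 - 70)*84 = -2 - 24*84 = -2 - 2016 = -2018)
sqrt(Q + w(P(3), 217)) = sqrt(-2018 + 1/(217 + 9/3)) = sqrt(-2018 + 1/(217 + 9*(1/3))) = sqrt(-2018 + 1/(217 + 3)) = sqrt(-2018 + 1/220) = sqrt(-443959/220) = I*sqrt(24417745)/110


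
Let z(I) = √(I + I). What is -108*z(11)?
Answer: -108*√22 ≈ -506.56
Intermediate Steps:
z(I) = √2*√I (z(I) = √(2*I) = √2*√I)
-108*z(11) = -108*√2*√11 = -108*√22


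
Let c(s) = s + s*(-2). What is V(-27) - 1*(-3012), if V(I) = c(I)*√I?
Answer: 3012 + 81*I*√3 ≈ 3012.0 + 140.3*I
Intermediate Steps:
c(s) = -s (c(s) = s - 2*s = -s)
V(I) = -I^(3/2) (V(I) = (-I)*√I = -I^(3/2))
V(-27) - 1*(-3012) = -(-27)^(3/2) - 1*(-3012) = -(-81)*I*√3 + 3012 = 81*I*√3 + 3012 = 3012 + 81*I*√3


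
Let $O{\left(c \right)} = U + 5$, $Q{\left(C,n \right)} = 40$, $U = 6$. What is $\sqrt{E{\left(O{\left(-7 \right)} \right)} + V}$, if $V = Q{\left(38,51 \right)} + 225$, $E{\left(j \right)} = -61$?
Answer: $2 \sqrt{51} \approx 14.283$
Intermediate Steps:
$O{\left(c \right)} = 11$ ($O{\left(c \right)} = 6 + 5 = 11$)
$V = 265$ ($V = 40 + 225 = 265$)
$\sqrt{E{\left(O{\left(-7 \right)} \right)} + V} = \sqrt{-61 + 265} = \sqrt{204} = 2 \sqrt{51}$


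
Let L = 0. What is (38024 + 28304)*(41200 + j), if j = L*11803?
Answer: 2732713600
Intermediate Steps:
j = 0 (j = 0*11803 = 0)
(38024 + 28304)*(41200 + j) = (38024 + 28304)*(41200 + 0) = 66328*41200 = 2732713600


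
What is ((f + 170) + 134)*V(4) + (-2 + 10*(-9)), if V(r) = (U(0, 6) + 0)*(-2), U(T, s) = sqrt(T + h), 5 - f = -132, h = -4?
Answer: -92 - 1764*I ≈ -92.0 - 1764.0*I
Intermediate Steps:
f = 137 (f = 5 - 1*(-132) = 5 + 132 = 137)
U(T, s) = sqrt(-4 + T) (U(T, s) = sqrt(T - 4) = sqrt(-4 + T))
V(r) = -4*I (V(r) = (sqrt(-4 + 0) + 0)*(-2) = (sqrt(-4) + 0)*(-2) = (2*I + 0)*(-2) = (2*I)*(-2) = -4*I)
((f + 170) + 134)*V(4) + (-2 + 10*(-9)) = ((137 + 170) + 134)*(-4*I) + (-2 + 10*(-9)) = (307 + 134)*(-4*I) + (-2 - 90) = 441*(-4*I) - 92 = -1764*I - 92 = -92 - 1764*I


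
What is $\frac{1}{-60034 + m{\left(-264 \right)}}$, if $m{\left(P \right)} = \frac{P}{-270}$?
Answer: $- \frac{45}{2701486} \approx -1.6657 \cdot 10^{-5}$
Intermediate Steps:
$m{\left(P \right)} = - \frac{P}{270}$ ($m{\left(P \right)} = P \left(- \frac{1}{270}\right) = - \frac{P}{270}$)
$\frac{1}{-60034 + m{\left(-264 \right)}} = \frac{1}{-60034 - - \frac{44}{45}} = \frac{1}{-60034 + \frac{44}{45}} = \frac{1}{- \frac{2701486}{45}} = - \frac{45}{2701486}$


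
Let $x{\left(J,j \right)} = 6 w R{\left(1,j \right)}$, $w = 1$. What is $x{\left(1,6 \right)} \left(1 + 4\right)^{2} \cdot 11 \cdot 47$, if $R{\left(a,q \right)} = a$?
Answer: $77550$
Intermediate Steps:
$x{\left(J,j \right)} = 6$ ($x{\left(J,j \right)} = 6 \cdot 1 \cdot 1 = 6 \cdot 1 = 6$)
$x{\left(1,6 \right)} \left(1 + 4\right)^{2} \cdot 11 \cdot 47 = 6 \left(1 + 4\right)^{2} \cdot 11 \cdot 47 = 6 \cdot 5^{2} \cdot 11 \cdot 47 = 6 \cdot 25 \cdot 11 \cdot 47 = 150 \cdot 11 \cdot 47 = 1650 \cdot 47 = 77550$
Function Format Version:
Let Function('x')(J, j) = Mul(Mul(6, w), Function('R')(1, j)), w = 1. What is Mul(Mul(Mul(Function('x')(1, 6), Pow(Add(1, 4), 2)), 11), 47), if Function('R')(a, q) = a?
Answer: 77550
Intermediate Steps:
Function('x')(J, j) = 6 (Function('x')(J, j) = Mul(Mul(6, 1), 1) = Mul(6, 1) = 6)
Mul(Mul(Mul(Function('x')(1, 6), Pow(Add(1, 4), 2)), 11), 47) = Mul(Mul(Mul(6, Pow(Add(1, 4), 2)), 11), 47) = Mul(Mul(Mul(6, Pow(5, 2)), 11), 47) = Mul(Mul(Mul(6, 25), 11), 47) = Mul(Mul(150, 11), 47) = Mul(1650, 47) = 77550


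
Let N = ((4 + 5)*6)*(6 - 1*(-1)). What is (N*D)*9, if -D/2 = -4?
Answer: 27216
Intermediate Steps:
D = 8 (D = -2*(-4) = 8)
N = 378 (N = (9*6)*(6 + 1) = 54*7 = 378)
(N*D)*9 = (378*8)*9 = 3024*9 = 27216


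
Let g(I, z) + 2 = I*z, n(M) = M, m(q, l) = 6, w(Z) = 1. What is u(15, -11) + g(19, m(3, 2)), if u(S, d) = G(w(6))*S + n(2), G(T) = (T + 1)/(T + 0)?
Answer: 144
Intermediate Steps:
G(T) = (1 + T)/T
u(S, d) = 2 + 2*S (u(S, d) = ((1 + 1)/1)*S + 2 = (1*2)*S + 2 = 2*S + 2 = 2 + 2*S)
g(I, z) = -2 + I*z
u(15, -11) + g(19, m(3, 2)) = (2 + 2*15) + (-2 + 19*6) = (2 + 30) + (-2 + 114) = 32 + 112 = 144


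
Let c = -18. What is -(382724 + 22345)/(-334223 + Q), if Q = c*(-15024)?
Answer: 57867/9113 ≈ 6.3499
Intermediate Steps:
Q = 270432 (Q = -18*(-15024) = 270432)
-(382724 + 22345)/(-334223 + Q) = -(382724 + 22345)/(-334223 + 270432) = -405069/(-63791) = -405069*(-1)/63791 = -1*(-57867/9113) = 57867/9113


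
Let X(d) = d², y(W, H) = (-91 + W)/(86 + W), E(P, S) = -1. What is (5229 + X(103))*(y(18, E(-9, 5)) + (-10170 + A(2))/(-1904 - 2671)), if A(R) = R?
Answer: 5729372743/237900 ≈ 24083.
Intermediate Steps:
y(W, H) = (-91 + W)/(86 + W)
(5229 + X(103))*(y(18, E(-9, 5)) + (-10170 + A(2))/(-1904 - 2671)) = (5229 + 103²)*((-91 + 18)/(86 + 18) + (-10170 + 2)/(-1904 - 2671)) = (5229 + 10609)*(-73/104 - 10168/(-4575)) = 15838*((1/104)*(-73) - 10168*(-1/4575)) = 15838*(-73/104 + 10168/4575) = 15838*(723497/475800) = 5729372743/237900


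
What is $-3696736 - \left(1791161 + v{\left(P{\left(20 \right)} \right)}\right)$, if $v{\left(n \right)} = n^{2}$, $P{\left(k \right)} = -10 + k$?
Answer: $-5487997$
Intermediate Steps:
$-3696736 - \left(1791161 + v{\left(P{\left(20 \right)} \right)}\right) = -3696736 - \left(1791161 + \left(-10 + 20\right)^{2}\right) = -3696736 - 1791261 = -5487997$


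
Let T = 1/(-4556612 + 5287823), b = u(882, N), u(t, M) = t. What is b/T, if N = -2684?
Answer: 644928102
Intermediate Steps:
b = 882
T = 1/731211 ≈ 1.3676e-6
b/T = 882/(1/731211) = 882*731211 = 644928102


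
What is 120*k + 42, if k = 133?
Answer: 16002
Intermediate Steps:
120*k + 42 = 120*133 + 42 = 15960 + 42 = 16002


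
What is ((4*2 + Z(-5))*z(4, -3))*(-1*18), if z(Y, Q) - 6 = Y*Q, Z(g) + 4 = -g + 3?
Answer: 1296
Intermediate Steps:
Z(g) = -1 - g (Z(g) = -4 + (-g + 3) = -4 + (3 - g) = -1 - g)
z(Y, Q) = 6 + Q*Y (z(Y, Q) = 6 + Y*Q = 6 + Q*Y)
((4*2 + Z(-5))*z(4, -3))*(-1*18) = ((4*2 + (-1 - 1*(-5)))*(6 - 3*4))*(-1*18) = ((8 + (-1 + 5))*(6 - 12))*(-18) = ((8 + 4)*(-6))*(-18) = (12*(-6))*(-18) = -72*(-18) = 1296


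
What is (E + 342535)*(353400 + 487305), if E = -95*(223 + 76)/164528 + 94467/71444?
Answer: 65095696560119303415/226048816 ≈ 2.8797e+11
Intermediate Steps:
E = 259867303/226048816 (E = -95*299*(1/164528) + 94467*(1/71444) = -28405*1/164528 + 94467/71444 = -2185/12656 + 94467/71444 = 259867303/226048816 ≈ 1.1496)
(E + 342535)*(353400 + 487305) = (259867303/226048816 + 342535)*(353400 + 487305) = (77429891055863/226048816)*840705 = 65095696560119303415/226048816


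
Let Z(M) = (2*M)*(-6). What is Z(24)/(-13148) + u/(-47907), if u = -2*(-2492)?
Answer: -12933104/157470309 ≈ -0.082130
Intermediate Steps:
u = 4984
Z(M) = -12*M
Z(24)/(-13148) + u/(-47907) = -12*24/(-13148) + 4984/(-47907) = -288*(-1/13148) + 4984*(-1/47907) = 72/3287 - 4984/47907 = -12933104/157470309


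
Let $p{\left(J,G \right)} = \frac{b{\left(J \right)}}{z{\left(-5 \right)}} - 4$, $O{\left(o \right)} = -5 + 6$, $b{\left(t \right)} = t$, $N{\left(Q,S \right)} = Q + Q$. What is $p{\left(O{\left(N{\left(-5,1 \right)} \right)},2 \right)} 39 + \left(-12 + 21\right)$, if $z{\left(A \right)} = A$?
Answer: $- \frac{774}{5} \approx -154.8$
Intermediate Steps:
$N{\left(Q,S \right)} = 2 Q$
$O{\left(o \right)} = 1$
$p{\left(J,G \right)} = -4 - \frac{J}{5}$ ($p{\left(J,G \right)} = \frac{J}{-5} - 4 = J \left(- \frac{1}{5}\right) - 4 = - \frac{J}{5} - 4 = -4 - \frac{J}{5}$)
$p{\left(O{\left(N{\left(-5,1 \right)} \right)},2 \right)} 39 + \left(-12 + 21\right) = \left(-4 - \frac{1}{5}\right) 39 + \left(-12 + 21\right) = \left(-4 - \frac{1}{5}\right) 39 + 9 = \left(- \frac{21}{5}\right) 39 + 9 = - \frac{819}{5} + 9 = - \frac{774}{5}$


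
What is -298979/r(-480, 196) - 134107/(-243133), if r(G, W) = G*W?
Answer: 85308447767/22873952640 ≈ 3.7295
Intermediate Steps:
-298979/r(-480, 196) - 134107/(-243133) = -298979/((-480*196)) - 134107/(-243133) = -298979/(-94080) - 134107*(-1/243133) = -298979*(-1/94080) + 134107/243133 = 298979/94080 + 134107/243133 = 85308447767/22873952640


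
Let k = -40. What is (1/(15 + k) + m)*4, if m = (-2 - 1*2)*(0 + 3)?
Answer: -1204/25 ≈ -48.160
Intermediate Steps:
m = -12 (m = (-2 - 2)*3 = -4*3 = -12)
(1/(15 + k) + m)*4 = (1/(15 - 40) - 12)*4 = (1/(-25) - 12)*4 = (-1/25 - 12)*4 = -301/25*4 = -1204/25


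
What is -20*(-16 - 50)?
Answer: 1320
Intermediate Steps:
-20*(-16 - 50) = -20*(-66) = 1320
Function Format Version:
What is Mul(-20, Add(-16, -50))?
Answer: 1320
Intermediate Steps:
Mul(-20, Add(-16, -50)) = Mul(-20, -66) = 1320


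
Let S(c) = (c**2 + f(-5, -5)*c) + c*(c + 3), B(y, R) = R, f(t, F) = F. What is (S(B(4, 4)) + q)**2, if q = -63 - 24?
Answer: 3969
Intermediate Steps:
S(c) = c**2 - 5*c + c*(3 + c) (S(c) = (c**2 - 5*c) + c*(c + 3) = (c**2 - 5*c) + c*(3 + c) = c**2 - 5*c + c*(3 + c))
q = -87 (q = -63 - 1*24 = -63 - 24 = -87)
(S(B(4, 4)) + q)**2 = (2*4*(-1 + 4) - 87)**2 = (2*4*3 - 87)**2 = (24 - 87)**2 = (-63)**2 = 3969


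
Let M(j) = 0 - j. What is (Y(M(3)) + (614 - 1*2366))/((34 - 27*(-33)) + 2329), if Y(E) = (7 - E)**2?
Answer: -826/1627 ≈ -0.50768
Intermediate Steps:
M(j) = -j
(Y(M(3)) + (614 - 1*2366))/((34 - 27*(-33)) + 2329) = ((-7 - 1*3)**2 + (614 - 1*2366))/((34 - 27*(-33)) + 2329) = ((-7 - 3)**2 + (614 - 2366))/((34 + 891) + 2329) = ((-10)**2 - 1752)/(925 + 2329) = (100 - 1752)/3254 = -1652*1/3254 = -826/1627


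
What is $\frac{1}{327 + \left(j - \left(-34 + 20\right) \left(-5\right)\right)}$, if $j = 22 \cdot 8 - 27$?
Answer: $\frac{1}{406} \approx 0.0024631$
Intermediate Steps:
$j = 149$ ($j = 176 - 27 = 149$)
$\frac{1}{327 + \left(j - \left(-34 + 20\right) \left(-5\right)\right)} = \frac{1}{327 + \left(149 - \left(-34 + 20\right) \left(-5\right)\right)} = \frac{1}{327 + \left(149 - \left(-14\right) \left(-5\right)\right)} = \frac{1}{327 + \left(149 - 70\right)} = \frac{1}{327 + 79} = \frac{1}{406}$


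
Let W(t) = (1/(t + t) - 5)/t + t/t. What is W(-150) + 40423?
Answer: 1819081501/45000 ≈ 40424.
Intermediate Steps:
W(t) = 1 + (-5 + 1/(2*t))/t (W(t) = (1/(2*t) - 5)/t + 1 = (-5 + 1/(2*t))/t + 1 = 1 + (-5 + 1/(2*t))/t)
W(-150) + 40423 = (1 + (½)/(-150)² - 5/(-150)) + 40423 = (1 + (½)*(1/22500) - 5*(-1/150)) + 40423 = (1 + 1/45000 + 1/30) + 40423 = 46501/45000 + 40423 = 1819081501/45000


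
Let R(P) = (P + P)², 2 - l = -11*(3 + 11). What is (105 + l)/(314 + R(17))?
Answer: 87/490 ≈ 0.17755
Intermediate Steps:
l = 156 (l = 2 - (-11)*(3 + 11) = 2 - (-11)*14 = 2 - 1*(-154) = 2 + 154 = 156)
R(P) = 4*P² (R(P) = (2*P)² = 4*P²)
(105 + l)/(314 + R(17)) = (105 + 156)/(314 + 4*17²) = 261/(314 + 4*289) = 261/(314 + 1156) = 261/1470 = 261*(1/1470) = 87/490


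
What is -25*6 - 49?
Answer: -199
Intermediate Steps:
-25*6 - 49 = -150 - 49 = -199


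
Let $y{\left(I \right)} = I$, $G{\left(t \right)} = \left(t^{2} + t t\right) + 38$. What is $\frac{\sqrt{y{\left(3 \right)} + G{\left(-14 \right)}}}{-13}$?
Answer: $- \frac{\sqrt{433}}{13} \approx -1.6007$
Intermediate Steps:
$G{\left(t \right)} = 38 + 2 t^{2}$ ($G{\left(t \right)} = \left(t^{2} + t^{2}\right) + 38 = 2 t^{2} + 38 = 38 + 2 t^{2}$)
$\frac{\sqrt{y{\left(3 \right)} + G{\left(-14 \right)}}}{-13} = \frac{\sqrt{3 + \left(38 + 2 \left(-14\right)^{2}\right)}}{-13} = \sqrt{3 + \left(38 + 2 \cdot 196\right)} \left(- \frac{1}{13}\right) = \sqrt{3 + \left(38 + 392\right)} \left(- \frac{1}{13}\right) = \sqrt{3 + 430} \left(- \frac{1}{13}\right) = \sqrt{433} \left(- \frac{1}{13}\right) = - \frac{\sqrt{433}}{13}$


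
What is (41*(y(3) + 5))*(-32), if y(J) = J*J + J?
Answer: -22304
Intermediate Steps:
y(J) = J + J² (y(J) = J² + J = J + J²)
(41*(y(3) + 5))*(-32) = (41*(3*(1 + 3) + 5))*(-32) = (41*(3*4 + 5))*(-32) = (41*(12 + 5))*(-32) = (41*17)*(-32) = 697*(-32) = -22304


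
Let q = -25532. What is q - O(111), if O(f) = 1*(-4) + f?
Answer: -25639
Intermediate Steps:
O(f) = -4 + f
q - O(111) = -25532 - (-4 + 111) = -25532 - 1*107 = -25532 - 107 = -25639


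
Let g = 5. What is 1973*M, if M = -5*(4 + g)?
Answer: -88785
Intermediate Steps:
M = -45 (M = -5*(4 + 5) = -5*9 = -45)
1973*M = 1973*(-45) = -88785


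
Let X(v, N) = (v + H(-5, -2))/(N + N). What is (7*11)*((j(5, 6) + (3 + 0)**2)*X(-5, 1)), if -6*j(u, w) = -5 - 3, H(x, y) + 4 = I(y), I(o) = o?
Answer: -26257/6 ≈ -4376.2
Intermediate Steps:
H(x, y) = -4 + y
X(v, N) = (-6 + v)/(2*N) (X(v, N) = (v + (-4 - 2))/(N + N) = (v - 6)/((2*N)) = (-6 + v)*(1/(2*N)) = (-6 + v)/(2*N))
j(u, w) = 4/3 (j(u, w) = -(-5 - 3)/6 = -1/6*(-8) = 4/3)
(7*11)*((j(5, 6) + (3 + 0)**2)*X(-5, 1)) = (7*11)*((4/3 + (3 + 0)**2)*((1/2)*(-6 - 5)/1)) = 77*((4/3 + 3**2)*((1/2)*1*(-11))) = 77*((4/3 + 9)*(-11/2)) = 77*((31/3)*(-11/2)) = 77*(-341/6) = -26257/6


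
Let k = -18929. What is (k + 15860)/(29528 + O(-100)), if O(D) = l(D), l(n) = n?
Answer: -3069/29428 ≈ -0.10429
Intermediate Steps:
O(D) = D
(k + 15860)/(29528 + O(-100)) = (-18929 + 15860)/(29528 - 100) = -3069/29428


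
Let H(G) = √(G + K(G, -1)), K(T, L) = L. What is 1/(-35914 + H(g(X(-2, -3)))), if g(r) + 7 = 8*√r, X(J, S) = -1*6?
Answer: 1/(2*(-17957 + √2*√(-1 + I*√6))) ≈ -2.7846e-5 - 2.9611e-9*I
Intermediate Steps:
X(J, S) = -6
g(r) = -7 + 8*√r
H(G) = √(-1 + G) (H(G) = √(G - 1) = √(-1 + G))
1/(-35914 + H(g(X(-2, -3)))) = 1/(-35914 + √(-1 + (-7 + 8*√(-6)))) = 1/(-35914 + √(-1 + (-7 + 8*(I*√6)))) = 1/(-35914 + √(-1 + (-7 + 8*I*√6))) = 1/(-35914 + √(-8 + 8*I*√6))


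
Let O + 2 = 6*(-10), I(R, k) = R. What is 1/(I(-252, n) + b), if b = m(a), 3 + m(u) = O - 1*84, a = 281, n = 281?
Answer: -1/401 ≈ -0.0024938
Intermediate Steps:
O = -62 (O = -2 + 6*(-10) = -2 - 60 = -62)
m(u) = -149 (m(u) = -3 + (-62 - 1*84) = -3 + (-62 - 84) = -3 - 146 = -149)
b = -149
1/(I(-252, n) + b) = 1/(-252 - 149) = 1/(-401) = -1/401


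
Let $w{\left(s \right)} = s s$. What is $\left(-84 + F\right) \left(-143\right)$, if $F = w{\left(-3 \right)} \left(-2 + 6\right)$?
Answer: $6864$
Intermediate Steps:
$w{\left(s \right)} = s^{2}$
$F = 36$ ($F = \left(-3\right)^{2} \left(-2 + 6\right) = 9 \cdot 4 = 36$)
$\left(-84 + F\right) \left(-143\right) = \left(-84 + 36\right) \left(-143\right) = \left(-48\right) \left(-143\right) = 6864$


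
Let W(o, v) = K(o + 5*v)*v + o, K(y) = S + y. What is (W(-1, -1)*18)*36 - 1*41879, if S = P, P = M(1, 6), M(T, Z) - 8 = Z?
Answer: -47711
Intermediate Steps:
M(T, Z) = 8 + Z
P = 14 (P = 8 + 6 = 14)
S = 14
K(y) = 14 + y
W(o, v) = o + v*(14 + o + 5*v) (W(o, v) = (14 + (o + 5*v))*v + o = (14 + o + 5*v)*v + o = v*(14 + o + 5*v) + o = o + v*(14 + o + 5*v))
(W(-1, -1)*18)*36 - 1*41879 = ((-1 - (14 - 1 + 5*(-1)))*18)*36 - 1*41879 = ((-1 - (14 - 1 - 5))*18)*36 - 41879 = ((-1 - 1*8)*18)*36 - 41879 = ((-1 - 8)*18)*36 - 41879 = -9*18*36 - 41879 = -162*36 - 41879 = -5832 - 41879 = -47711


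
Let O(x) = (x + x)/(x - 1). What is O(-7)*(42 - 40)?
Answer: 7/2 ≈ 3.5000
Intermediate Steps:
O(x) = 2*x/(-1 + x) (O(x) = (2*x)/(-1 + x) = 2*x/(-1 + x))
O(-7)*(42 - 40) = (2*(-7)/(-1 - 7))*(42 - 40) = (2*(-7)/(-8))*2 = (2*(-7)*(-1/8))*2 = (7/4)*2 = 7/2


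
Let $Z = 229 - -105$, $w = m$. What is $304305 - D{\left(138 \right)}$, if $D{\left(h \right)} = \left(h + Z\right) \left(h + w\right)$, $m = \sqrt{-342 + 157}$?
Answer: $239169 - 472 i \sqrt{185} \approx 2.3917 \cdot 10^{5} - 6419.9 i$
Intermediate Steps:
$m = i \sqrt{185}$ ($m = \sqrt{-185} = i \sqrt{185} \approx 13.601 i$)
$w = i \sqrt{185} \approx 13.601 i$
$Z = 334$ ($Z = 229 + 105 = 334$)
$D{\left(h \right)} = \left(334 + h\right) \left(h + i \sqrt{185}\right)$ ($D{\left(h \right)} = \left(h + 334\right) \left(h + i \sqrt{185}\right) = \left(334 + h\right) \left(h + i \sqrt{185}\right)$)
$304305 - D{\left(138 \right)} = 304305 - \left(138^{2} + 334 \cdot 138 + 334 i \sqrt{185} + i 138 \sqrt{185}\right) = 304305 - \left(19044 + 46092 + 334 i \sqrt{185} + 138 i \sqrt{185}\right) = 304305 - \left(65136 + 472 i \sqrt{185}\right) = 239169 - 472 i \sqrt{185}$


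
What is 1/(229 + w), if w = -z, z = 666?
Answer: -1/437 ≈ -0.0022883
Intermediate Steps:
w = -666 (w = -1*666 = -666)
1/(229 + w) = 1/(229 - 666) = 1/(-437) = -1/437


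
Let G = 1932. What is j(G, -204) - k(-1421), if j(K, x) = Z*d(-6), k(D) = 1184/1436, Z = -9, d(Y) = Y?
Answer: 19090/359 ≈ 53.175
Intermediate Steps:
k(D) = 296/359 (k(D) = 1184*(1/1436) = 296/359)
j(K, x) = 54 (j(K, x) = -9*(-6) = 54)
j(G, -204) - k(-1421) = 54 - 1*296/359 = 54 - 296/359 = 19090/359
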